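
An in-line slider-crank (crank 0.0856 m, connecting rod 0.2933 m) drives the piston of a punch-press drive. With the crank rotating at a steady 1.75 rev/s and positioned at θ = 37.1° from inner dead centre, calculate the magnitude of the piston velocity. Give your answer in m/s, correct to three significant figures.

ω = 2π·1.75 = 11 rad/s
For an in-line slider-crank, x = r cosθ + √(L² − r² sin²θ), so v = −rω sinθ·[1 + r cosθ/√(L² − r² sin²θ)].
With r = 0.0856 m, L = 0.2933 m, θ = 37.1°: √(L² − r² sin²θ) = 0.28872 m.
v = −0.0856·11·0.60321·[1 + 0.0856·0.79758/0.28872] = -0.70201 m/s.
|v| = 0.70201 m/s.

0.702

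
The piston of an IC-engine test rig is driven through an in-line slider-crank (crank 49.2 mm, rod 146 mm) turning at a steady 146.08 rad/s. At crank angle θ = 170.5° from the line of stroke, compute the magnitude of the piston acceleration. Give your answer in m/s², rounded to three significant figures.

ω = 146.1 rad/s
x(θ) = r cosθ + √(L² − r² sin²θ); with ω constant, a = ω²·d²x/dθ².
d²x/dθ² = −r cosθ − r²(cos2θ)/√u − r⁴ sin²2θ/(4u^{3/2}),  u = L² − r² sin²θ = 0.0212501 m².
Substituting r = 0.0492 m, L = 0.146 m, θ = 170.5°: d²x/dθ² = +0.032774 m.
a = ω²·d²x/dθ² = (146.1)²·(+0.032774) = +699.38 m/s²;  |a| = 699.38 m/s².

699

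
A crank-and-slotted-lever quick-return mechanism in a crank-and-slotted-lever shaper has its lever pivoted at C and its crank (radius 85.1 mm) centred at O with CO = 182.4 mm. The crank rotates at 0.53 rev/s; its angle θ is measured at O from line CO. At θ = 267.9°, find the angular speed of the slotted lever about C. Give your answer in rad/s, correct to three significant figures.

0.564

ω = 3.33 rad/s (from 0.53 rev/s).
Crank pin A relative to C: A = (d + r cosθ, r sinθ); lever angle φ = atan2(r sinθ, d + r cosθ).
Differentiating tanφ: φ̇ = rω(d cosθ + r)/(d² + r² + 2dr cosθ).
d² + r² + 2dr cosθ = |CA|² = 0.0393742 m²;  d cosθ + r = +0.078416 m.
|ω_lever| = |0.0851·3.33·+0.078416| / 0.0393742 = 0.56439 rad/s.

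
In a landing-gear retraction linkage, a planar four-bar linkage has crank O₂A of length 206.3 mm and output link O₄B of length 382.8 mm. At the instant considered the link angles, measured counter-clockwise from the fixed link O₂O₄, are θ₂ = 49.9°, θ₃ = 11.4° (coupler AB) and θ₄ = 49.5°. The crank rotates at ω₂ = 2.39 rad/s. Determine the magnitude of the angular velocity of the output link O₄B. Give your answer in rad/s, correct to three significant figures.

1.30

ω₂ = 2.39 rad/s
Differentiating the loop-closure r₂e^{iθ₂}+r₃e^{iθ₃}=r₁+r₄e^{iθ₄} gives r₂ω₂e^{iθ₂}+r₃ω₃e^{iθ₃}=r₄ω₄e^{iθ₄}.
Eliminating the other unknown: ω₄ = r₂ω₂ sin(θ₂−θ₃) / [r₄ sin(θ₄−θ₃)].
Numerator sine = +0.62251; denominator sine = +0.61704.
Result = 0.2063·2.39·(+0.62251) / (0.3828·(+0.61704)) = +1.2995 rad/s; magnitude 1.2995 rad/s.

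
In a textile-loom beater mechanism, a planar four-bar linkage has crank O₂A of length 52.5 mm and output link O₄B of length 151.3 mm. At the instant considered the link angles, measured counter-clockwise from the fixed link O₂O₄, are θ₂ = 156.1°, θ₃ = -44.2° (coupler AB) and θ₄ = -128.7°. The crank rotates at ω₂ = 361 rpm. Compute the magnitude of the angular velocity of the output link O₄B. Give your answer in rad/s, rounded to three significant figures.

4.57

ω₂ = 37.8 rad/s (from 361 rpm).
Differentiating the loop-closure r₂e^{iθ₂}+r₃e^{iθ₃}=r₁+r₄e^{iθ₄} gives r₂ω₂e^{iθ₂}+r₃ω₃e^{iθ₃}=r₄ω₄e^{iθ₄}.
Eliminating the other unknown: ω₄ = r₂ω₂ sin(θ₂−θ₃) / [r₄ sin(θ₄−θ₃)].
Numerator sine = -0.34694; denominator sine = -0.99540.
Result = 0.0525·37.8·(-0.34694) / (0.1513·(-0.99540)) = +4.572 rad/s; magnitude 4.572 rad/s.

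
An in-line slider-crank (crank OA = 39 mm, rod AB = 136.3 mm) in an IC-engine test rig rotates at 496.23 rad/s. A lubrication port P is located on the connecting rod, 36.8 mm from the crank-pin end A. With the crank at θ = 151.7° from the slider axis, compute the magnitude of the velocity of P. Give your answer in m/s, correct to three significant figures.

15.1

ω = 496.2 rad/s.  Crank-pin speed |V_A| = rω = 19.353 m/s, perpendicular to OA.
Rod angle: sinφ = −(r/L) sinθ ⇒ φ = -7.796°; ω_rod = −rω cosθ/√(L²−r²sin²θ) = +126.18 rad/s.
V_P = V_A + ω_rod × AP, with AP = 0.0368 m along the rod.
Components: V_Px = −rω sinθ − a·ω_rod·sinφ = -8.5451 m/s;  V_Py = rω cosθ + a·ω_rod·cosφ = -12.439 m/s.
|V_P| = √(V_Px² + V_Py²) = 15.091 m/s.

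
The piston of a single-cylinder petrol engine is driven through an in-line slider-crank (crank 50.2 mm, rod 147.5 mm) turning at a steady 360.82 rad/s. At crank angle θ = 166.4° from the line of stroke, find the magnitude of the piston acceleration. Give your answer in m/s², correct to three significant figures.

4350

ω = 360.8 rad/s
x(θ) = r cosθ + √(L² − r² sin²θ); with ω constant, a = ω²·d²x/dθ².
d²x/dθ² = −r cosθ − r²(cos2θ)/√u − r⁴ sin²2θ/(4u^{3/2}),  u = L² − r² sin²θ = 0.0216169 m².
Substituting r = 0.0502 m, L = 0.1475 m, θ = 166.4°: d²x/dθ² = +0.033443 m.
a = ω²·d²x/dθ² = (360.8)²·(+0.033443) = +4354 m/s²;  |a| = 4354 m/s².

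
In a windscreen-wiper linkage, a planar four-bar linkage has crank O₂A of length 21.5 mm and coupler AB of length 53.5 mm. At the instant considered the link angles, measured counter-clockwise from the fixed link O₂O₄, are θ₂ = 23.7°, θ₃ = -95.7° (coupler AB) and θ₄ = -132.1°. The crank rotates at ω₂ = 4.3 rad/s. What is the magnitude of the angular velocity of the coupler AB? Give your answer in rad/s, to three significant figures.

1.19

ω₂ = 4.3 rad/s
Differentiating the loop-closure r₂e^{iθ₂}+r₃e^{iθ₃}=r₁+r₄e^{iθ₄} gives r₂ω₂e^{iθ₂}+r₃ω₃e^{iθ₃}=r₄ω₄e^{iθ₄}.
Eliminating the other unknown: ω₃ = r₂ω₂ sin(θ₄−θ₂) / [r₃ sin(θ₃−θ₄)].
Numerator sine = -0.40992; denominator sine = +0.59342.
Result = 0.0215·4.3·(-0.40992) / (0.0535·(+0.59342)) = -1.1937 rad/s; magnitude 1.1937 rad/s.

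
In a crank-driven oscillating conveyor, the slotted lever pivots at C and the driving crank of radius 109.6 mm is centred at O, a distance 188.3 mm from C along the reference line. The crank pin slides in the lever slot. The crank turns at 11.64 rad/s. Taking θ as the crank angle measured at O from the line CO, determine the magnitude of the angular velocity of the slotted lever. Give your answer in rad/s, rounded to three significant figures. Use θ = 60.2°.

3.81

ω = 11.64 rad/s
Crank pin A relative to C: A = (d + r cosθ, r sinθ); lever angle φ = atan2(r sinθ, d + r cosθ).
Differentiating tanφ: φ̇ = rω(d cosθ + r)/(d² + r² + 2dr cosθ).
d² + r² + 2dr cosθ = |CA|² = 0.0679818 m²;  d cosθ + r = +0.20318 m.
|ω_lever| = |0.1096·11.64·+0.20318| / 0.0679818 = 3.8129 rad/s.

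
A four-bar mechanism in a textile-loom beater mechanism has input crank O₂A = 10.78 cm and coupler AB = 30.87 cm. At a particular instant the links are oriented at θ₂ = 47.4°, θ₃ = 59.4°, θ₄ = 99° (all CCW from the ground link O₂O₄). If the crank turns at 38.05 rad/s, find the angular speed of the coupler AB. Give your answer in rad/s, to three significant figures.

16.3

ω₂ = 38.05 rad/s
Differentiating the loop-closure r₂e^{iθ₂}+r₃e^{iθ₃}=r₁+r₄e^{iθ₄} gives r₂ω₂e^{iθ₂}+r₃ω₃e^{iθ₃}=r₄ω₄e^{iθ₄}.
Eliminating the other unknown: ω₃ = r₂ω₂ sin(θ₄−θ₂) / [r₃ sin(θ₃−θ₄)].
Numerator sine = +0.78369; denominator sine = -0.63742.
Result = 0.1078·38.05·(+0.78369) / (0.3087·(-0.63742)) = -16.336 rad/s; magnitude 16.336 rad/s.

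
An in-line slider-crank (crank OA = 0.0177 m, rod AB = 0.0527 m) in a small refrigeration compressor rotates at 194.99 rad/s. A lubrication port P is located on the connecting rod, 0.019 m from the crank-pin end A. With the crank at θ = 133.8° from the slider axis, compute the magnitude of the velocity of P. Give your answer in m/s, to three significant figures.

2.74

ω = 195 rad/s.  Crank-pin speed |V_A| = rω = 3.4513 m/s, perpendicular to OA.
Rod angle: sinφ = −(r/L) sinθ ⇒ φ = -14.029°; ω_rod = −rω cosθ/√(L²−r²sin²θ) = +46.722 rad/s.
V_P = V_A + ω_rod × AP, with AP = 0.019 m along the rod.
Components: V_Px = −rω sinθ − a·ω_rod·sinφ = -2.2758 m/s;  V_Py = rω cosθ + a·ω_rod·cosφ = -1.5276 m/s.
|V_P| = √(V_Px² + V_Py²) = 2.741 m/s.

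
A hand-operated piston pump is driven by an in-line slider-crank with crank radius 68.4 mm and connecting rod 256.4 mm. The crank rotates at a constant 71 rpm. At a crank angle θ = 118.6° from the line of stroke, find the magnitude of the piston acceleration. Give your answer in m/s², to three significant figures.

ω = 2π·71/60 = 7.435 rad/s
x(θ) = r cosθ + √(L² − r² sin²θ); with ω constant, a = ω²·d²x/dθ².
d²x/dθ² = −r cosθ − r²(cos2θ)/√u − r⁴ sin²2θ/(4u^{3/2}),  u = L² − r² sin²θ = 0.0621345 m².
Substituting r = 0.0684 m, L = 0.2564 m, θ = 118.6°: d²x/dθ² = +0.04266 m.
a = ω²·d²x/dθ² = (7.435)²·(+0.04266) = +2.3583 m/s²;  |a| = 2.3583 m/s².

2.36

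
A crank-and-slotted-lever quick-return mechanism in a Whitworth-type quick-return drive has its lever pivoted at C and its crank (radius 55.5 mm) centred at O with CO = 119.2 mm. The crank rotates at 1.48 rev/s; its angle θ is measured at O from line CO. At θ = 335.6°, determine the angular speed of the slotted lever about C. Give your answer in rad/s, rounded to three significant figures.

ω = 9.299 rad/s (from 1.48 rev/s).
Crank pin A relative to C: A = (d + r cosθ, r sinθ); lever angle φ = atan2(r sinθ, d + r cosθ).
Differentiating tanφ: φ̇ = rω(d cosθ + r)/(d² + r² + 2dr cosθ).
d² + r² + 2dr cosθ = |CA|² = 0.0293383 m²;  d cosθ + r = +0.16405 m.
|ω_lever| = |0.0555·9.299·+0.16405| / 0.0293383 = 2.8859 rad/s.

2.89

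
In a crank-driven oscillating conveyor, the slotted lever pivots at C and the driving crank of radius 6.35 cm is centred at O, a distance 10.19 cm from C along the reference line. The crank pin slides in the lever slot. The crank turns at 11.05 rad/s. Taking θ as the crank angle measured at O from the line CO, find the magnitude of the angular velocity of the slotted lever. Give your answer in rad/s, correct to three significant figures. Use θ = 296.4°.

3.79

ω = 11.05 rad/s
Crank pin A relative to C: A = (d + r cosθ, r sinθ); lever angle φ = atan2(r sinθ, d + r cosθ).
Differentiating tanφ: φ̇ = rω(d cosθ + r)/(d² + r² + 2dr cosθ).
d² + r² + 2dr cosθ = |CA|² = 0.02017 m²;  d cosθ + r = +0.10881 m.
|ω_lever| = |0.0635·11.05·+0.10881| / 0.02017 = 3.7852 rad/s.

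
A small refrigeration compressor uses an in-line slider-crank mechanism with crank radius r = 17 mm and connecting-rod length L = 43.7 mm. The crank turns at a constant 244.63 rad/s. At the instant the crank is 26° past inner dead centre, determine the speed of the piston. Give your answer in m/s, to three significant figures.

ω = 244.6 rad/s
For an in-line slider-crank, x = r cosθ + √(L² − r² sin²θ), so v = −rω sinθ·[1 + r cosθ/√(L² − r² sin²θ)].
With r = 0.017 m, L = 0.0437 m, θ = 26°: √(L² − r² sin²θ) = 0.04306 m.
v = −0.017·244.6·0.43837·[1 + 0.017·0.89879/0.04306] = -2.47 m/s.
|v| = 2.47 m/s.

2.47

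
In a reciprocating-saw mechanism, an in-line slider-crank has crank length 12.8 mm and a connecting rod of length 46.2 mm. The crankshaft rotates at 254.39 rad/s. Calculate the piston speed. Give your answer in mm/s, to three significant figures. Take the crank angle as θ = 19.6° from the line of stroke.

ω = 254.4 rad/s
For an in-line slider-crank, x = r cosθ + √(L² − r² sin²θ), so v = −rω sinθ·[1 + r cosθ/√(L² − r² sin²θ)].
With r = 0.0128 m, L = 0.0462 m, θ = 19.6°: √(L² − r² sin²θ) = 0.046 m.
v = −0.0128·254.4·0.33545·[1 + 0.0128·0.94206/0.046] = -1.3786 m/s.
|v| = 1.3786 m/s = 1378.6 mm/s.

1380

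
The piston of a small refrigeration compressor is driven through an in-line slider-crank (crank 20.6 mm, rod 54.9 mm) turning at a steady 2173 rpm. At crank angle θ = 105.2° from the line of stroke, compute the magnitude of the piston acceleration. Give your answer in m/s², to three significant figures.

ω = 2π·2173/60 = 227.6 rad/s
x(θ) = r cosθ + √(L² − r² sin²θ); with ω constant, a = ω²·d²x/dθ².
d²x/dθ² = −r cosθ − r²(cos2θ)/√u − r⁴ sin²2θ/(4u^{3/2}),  u = L² − r² sin²θ = 0.00261882 m².
Substituting r = 0.0206 m, L = 0.0549 m, θ = 105.2°: d²x/dθ² = +0.012467 m.
a = ω²·d²x/dθ² = (227.6)²·(+0.012467) = +645.58 m/s²;  |a| = 645.58 m/s².

646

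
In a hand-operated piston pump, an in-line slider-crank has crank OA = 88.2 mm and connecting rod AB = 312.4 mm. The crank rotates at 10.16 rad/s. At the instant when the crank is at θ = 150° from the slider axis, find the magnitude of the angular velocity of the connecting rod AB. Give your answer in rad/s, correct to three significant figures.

2.51

ω = 10.16 rad/s
The rod makes angle φ with the slider axis where L sinφ = r sinθ; differentiating, L cosφ·φ̇ = r ω cosθ.
L cosφ = √(L² − r² sin²θ) = 0.30927 m.
|ω_rod| = r ω |cosθ| / √(L² − r² sin²θ) = 0.0882·10.16·0.86603/0.30927 = 2.5093 rad/s.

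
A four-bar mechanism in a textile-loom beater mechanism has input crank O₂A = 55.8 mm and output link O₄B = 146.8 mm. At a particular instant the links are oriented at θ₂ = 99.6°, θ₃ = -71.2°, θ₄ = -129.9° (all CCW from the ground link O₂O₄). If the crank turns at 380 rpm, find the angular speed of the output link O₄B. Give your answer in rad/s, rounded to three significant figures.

2.83

ω₂ = 39.79 rad/s (from 380 rpm).
Differentiating the loop-closure r₂e^{iθ₂}+r₃e^{iθ₃}=r₁+r₄e^{iθ₄} gives r₂ω₂e^{iθ₂}+r₃ω₃e^{iθ₃}=r₄ω₄e^{iθ₄}.
Eliminating the other unknown: ω₄ = r₂ω₂ sin(θ₂−θ₃) / [r₄ sin(θ₄−θ₃)].
Numerator sine = +0.15988; denominator sine = -0.85446.
Result = 0.0558·39.79·(+0.15988) / (0.1468·(-0.85446)) = -2.8303 rad/s; magnitude 2.8303 rad/s.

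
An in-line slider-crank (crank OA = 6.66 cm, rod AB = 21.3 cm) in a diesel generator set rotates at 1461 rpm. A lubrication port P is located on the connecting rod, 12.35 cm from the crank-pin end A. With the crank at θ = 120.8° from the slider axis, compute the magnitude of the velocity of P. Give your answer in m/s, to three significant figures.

8.21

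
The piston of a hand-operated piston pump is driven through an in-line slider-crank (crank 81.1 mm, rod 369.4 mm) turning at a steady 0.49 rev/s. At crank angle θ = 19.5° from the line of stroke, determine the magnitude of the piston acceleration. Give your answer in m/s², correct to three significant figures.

0.857

ω = 2π·0.49 = 3.079 rad/s
x(θ) = r cosθ + √(L² − r² sin²θ); with ω constant, a = ω²·d²x/dθ².
d²x/dθ² = −r cosθ − r²(cos2θ)/√u − r⁴ sin²2θ/(4u^{3/2}),  u = L² − r² sin²θ = 0.135723 m².
Substituting r = 0.0811 m, L = 0.3694 m, θ = 19.5°: d²x/dθ² = -0.090408 m.
a = ω²·d²x/dθ² = (3.079)²·(-0.090408) = -0.85696 m/s²;  |a| = 0.85696 m/s².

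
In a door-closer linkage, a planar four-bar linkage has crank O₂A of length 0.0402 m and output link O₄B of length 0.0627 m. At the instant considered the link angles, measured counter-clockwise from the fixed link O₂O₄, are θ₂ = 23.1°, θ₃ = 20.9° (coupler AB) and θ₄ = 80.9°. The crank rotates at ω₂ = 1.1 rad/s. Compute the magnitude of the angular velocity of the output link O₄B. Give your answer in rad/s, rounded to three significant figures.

0.0313

ω₂ = 1.1 rad/s
Differentiating the loop-closure r₂e^{iθ₂}+r₃e^{iθ₃}=r₁+r₄e^{iθ₄} gives r₂ω₂e^{iθ₂}+r₃ω₃e^{iθ₃}=r₄ω₄e^{iθ₄}.
Eliminating the other unknown: ω₄ = r₂ω₂ sin(θ₂−θ₃) / [r₄ sin(θ₄−θ₃)].
Numerator sine = +0.03839; denominator sine = +0.86603.
Result = 0.0402·1.1·(+0.03839) / (0.0627·(+0.86603)) = +0.031262 rad/s; magnitude 0.031262 rad/s.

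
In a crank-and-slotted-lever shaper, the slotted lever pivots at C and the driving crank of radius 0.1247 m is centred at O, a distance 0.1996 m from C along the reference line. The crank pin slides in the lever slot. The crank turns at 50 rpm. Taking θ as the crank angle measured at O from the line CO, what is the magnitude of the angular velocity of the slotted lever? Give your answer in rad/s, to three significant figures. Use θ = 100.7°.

ω = 5.236 rad/s (from 50 rpm).
Crank pin A relative to C: A = (d + r cosθ, r sinθ); lever angle φ = atan2(r sinθ, d + r cosθ).
Differentiating tanφ: φ̇ = rω(d cosθ + r)/(d² + r² + 2dr cosθ).
d² + r² + 2dr cosθ = |CA|² = 0.0461477 m²;  d cosθ + r = +0.087641 m.
|ω_lever| = |0.1247·5.236·+0.087641| / 0.0461477 = 1.24 rad/s.

1.24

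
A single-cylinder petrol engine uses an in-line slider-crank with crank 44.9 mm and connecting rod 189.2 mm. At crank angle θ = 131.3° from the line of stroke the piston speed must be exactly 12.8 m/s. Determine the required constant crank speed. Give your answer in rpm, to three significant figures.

For an in-line slider-crank, |v_piston| = rω|sinθ|·[1 + r cosθ/√(L² − r² sin²θ)].
With r = 0.0449 m, L = 0.1892 m, θ = 131.3°: the bracketed kinematic factor |dx/dθ| = 0.028362 m.
ω = v/|dx/dθ| = 12.8/0.028362 = 451.3 rad/s.
N = 60ω/(2π) = 4309.6 rpm.

4310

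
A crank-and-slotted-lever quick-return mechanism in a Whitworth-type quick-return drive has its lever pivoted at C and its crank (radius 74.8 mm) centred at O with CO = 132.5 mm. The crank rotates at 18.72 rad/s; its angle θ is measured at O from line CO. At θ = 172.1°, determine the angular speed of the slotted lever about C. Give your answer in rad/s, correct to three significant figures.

22.5

ω = 18.72 rad/s
Crank pin A relative to C: A = (d + r cosθ, r sinθ); lever angle φ = atan2(r sinθ, d + r cosθ).
Differentiating tanφ: φ̇ = rω(d cosθ + r)/(d² + r² + 2dr cosθ).
d² + r² + 2dr cosθ = |CA|² = 0.00351741 m²;  d cosθ + r = -0.056443 m.
|ω_lever| = |0.0748·18.72·-0.056443| / 0.00351741 = 22.469 rad/s.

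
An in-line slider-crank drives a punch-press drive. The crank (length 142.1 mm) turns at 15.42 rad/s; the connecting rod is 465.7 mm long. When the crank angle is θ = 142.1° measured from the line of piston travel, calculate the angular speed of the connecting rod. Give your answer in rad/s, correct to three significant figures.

3.78

ω = 15.42 rad/s
The rod makes angle φ with the slider axis where L sinφ = r sinθ; differentiating, L cosφ·φ̇ = r ω cosθ.
L cosφ = √(L² − r² sin²θ) = 0.45745 m.
|ω_rod| = r ω |cosθ| / √(L² − r² sin²θ) = 0.1421·15.42·0.78908/0.45745 = 3.7797 rad/s.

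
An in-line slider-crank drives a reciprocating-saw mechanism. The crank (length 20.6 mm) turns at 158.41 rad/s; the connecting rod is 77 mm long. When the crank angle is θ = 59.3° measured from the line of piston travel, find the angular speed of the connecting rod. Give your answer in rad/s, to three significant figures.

ω = 158.4 rad/s
The rod makes angle φ with the slider axis where L sinφ = r sinθ; differentiating, L cosφ·φ̇ = r ω cosθ.
L cosφ = √(L² − r² sin²θ) = 0.074935 m.
|ω_rod| = r ω |cosθ| / √(L² − r² sin²θ) = 0.0206·158.4·0.51054/0.074935 = 22.233 rad/s.

22.2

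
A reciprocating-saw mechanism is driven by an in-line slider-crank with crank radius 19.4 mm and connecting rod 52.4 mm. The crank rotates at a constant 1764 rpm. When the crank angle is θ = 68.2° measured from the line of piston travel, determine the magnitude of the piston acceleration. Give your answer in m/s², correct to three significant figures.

61.7

ω = 2π·1764/60 = 184.7 rad/s
x(θ) = r cosθ + √(L² − r² sin²θ); with ω constant, a = ω²·d²x/dθ².
d²x/dθ² = −r cosθ − r²(cos2θ)/√u − r⁴ sin²2θ/(4u^{3/2}),  u = L² − r² sin²θ = 0.00242131 m².
Substituting r = 0.0194 m, L = 0.0524 m, θ = 68.2°: d²x/dθ² = -0.001807 m.
a = ω²·d²x/dθ² = (184.7)²·(-0.001807) = -61.662 m/s²;  |a| = 61.662 m/s².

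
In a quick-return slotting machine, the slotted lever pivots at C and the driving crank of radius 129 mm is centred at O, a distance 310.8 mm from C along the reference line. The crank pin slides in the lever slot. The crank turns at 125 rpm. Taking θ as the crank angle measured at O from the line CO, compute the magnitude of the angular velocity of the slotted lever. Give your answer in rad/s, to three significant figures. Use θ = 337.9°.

3.75

ω = 13.09 rad/s (from 125 rpm).
Crank pin A relative to C: A = (d + r cosθ, r sinθ); lever angle φ = atan2(r sinθ, d + r cosθ).
Differentiating tanφ: φ̇ = rω(d cosθ + r)/(d² + r² + 2dr cosθ).
d² + r² + 2dr cosθ = |CA|² = 0.187533 m²;  d cosθ + r = +0.41697 m.
|ω_lever| = |0.129·13.09·+0.41697| / 0.187533 = 3.7545 rad/s.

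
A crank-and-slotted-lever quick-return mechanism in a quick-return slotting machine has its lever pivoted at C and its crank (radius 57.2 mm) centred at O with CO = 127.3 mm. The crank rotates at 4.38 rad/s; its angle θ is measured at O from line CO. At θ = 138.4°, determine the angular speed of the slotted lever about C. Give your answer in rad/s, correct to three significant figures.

1.11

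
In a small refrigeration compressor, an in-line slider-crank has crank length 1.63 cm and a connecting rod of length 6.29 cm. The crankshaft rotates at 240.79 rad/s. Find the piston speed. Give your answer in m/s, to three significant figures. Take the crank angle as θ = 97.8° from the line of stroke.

ω = 240.8 rad/s
For an in-line slider-crank, x = r cosθ + √(L² − r² sin²θ), so v = −rω sinθ·[1 + r cosθ/√(L² − r² sin²θ)].
With r = 0.0163 m, L = 0.0629 m, θ = 97.8°: √(L² − r² sin²θ) = 0.060792 m.
v = −0.0163·240.8·0.99075·[1 + 0.0163·-0.13572/0.060792] = -3.7471 m/s.
|v| = 3.7471 m/s.

3.75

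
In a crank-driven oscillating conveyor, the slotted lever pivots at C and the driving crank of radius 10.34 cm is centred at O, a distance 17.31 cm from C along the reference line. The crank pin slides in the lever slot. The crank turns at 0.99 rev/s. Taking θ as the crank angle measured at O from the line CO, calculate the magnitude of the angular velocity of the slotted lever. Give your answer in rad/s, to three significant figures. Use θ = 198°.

ω = 6.22 rad/s (from 0.99 rev/s).
Crank pin A relative to C: A = (d + r cosθ, r sinθ); lever angle φ = atan2(r sinθ, d + r cosθ).
Differentiating tanφ: φ̇ = rω(d cosθ + r)/(d² + r² + 2dr cosθ).
d² + r² + 2dr cosθ = |CA|² = 0.00661012 m²;  d cosθ + r = -0.061228 m.
|ω_lever| = |0.1034·6.22·-0.061228| / 0.00661012 = 5.9577 rad/s.

5.96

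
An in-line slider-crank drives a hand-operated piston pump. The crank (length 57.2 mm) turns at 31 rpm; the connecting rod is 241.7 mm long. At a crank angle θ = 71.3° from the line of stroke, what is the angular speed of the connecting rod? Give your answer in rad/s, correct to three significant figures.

0.253

ω = 3.246 rad/s (converted from 31 rpm).
The rod makes angle φ with the slider axis where L sinφ = r sinθ; differentiating, L cosφ·φ̇ = r ω cosθ.
L cosφ = √(L² − r² sin²θ) = 0.23555 m.
|ω_rod| = r ω |cosθ| / √(L² − r² sin²θ) = 0.0572·3.246·0.32061/0.23555 = 0.25275 rad/s.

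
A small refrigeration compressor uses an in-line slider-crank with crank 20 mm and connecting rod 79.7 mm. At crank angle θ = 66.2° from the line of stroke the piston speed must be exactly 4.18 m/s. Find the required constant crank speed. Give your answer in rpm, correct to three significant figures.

For an in-line slider-crank, |v_piston| = rω|sinθ|·[1 + r cosθ/√(L² − r² sin²θ)].
With r = 0.02 m, L = 0.0797 m, θ = 66.2°: the bracketed kinematic factor |dx/dθ| = 0.020203 m.
ω = v/|dx/dθ| = 4.18/0.020203 = 206.9 rad/s.
N = 60ω/(2π) = 1975.7 rpm.

1980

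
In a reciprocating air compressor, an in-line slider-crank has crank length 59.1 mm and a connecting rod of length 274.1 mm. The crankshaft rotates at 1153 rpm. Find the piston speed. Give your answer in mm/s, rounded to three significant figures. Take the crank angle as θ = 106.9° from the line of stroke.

ω = 2π·1153/60 = 120.7 rad/s
For an in-line slider-crank, x = r cosθ + √(L² − r² sin²θ), so v = −rω sinθ·[1 + r cosθ/√(L² − r² sin²θ)].
With r = 0.0591 m, L = 0.2741 m, θ = 106.9°: √(L² − r² sin²θ) = 0.2682 m.
v = −0.0591·120.7·0.95681·[1 + 0.0591·-0.29070/0.2682] = -6.3903 m/s.
|v| = 6.3903 m/s = 6390.3 mm/s.

6390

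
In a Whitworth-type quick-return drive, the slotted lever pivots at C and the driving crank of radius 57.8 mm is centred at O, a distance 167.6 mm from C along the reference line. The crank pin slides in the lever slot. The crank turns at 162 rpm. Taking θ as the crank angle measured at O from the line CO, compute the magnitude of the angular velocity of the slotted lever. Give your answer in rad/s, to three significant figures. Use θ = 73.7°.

2.79

ω = 16.96 rad/s (from 162 rpm).
Crank pin A relative to C: A = (d + r cosθ, r sinθ); lever angle φ = atan2(r sinθ, d + r cosθ).
Differentiating tanφ: φ̇ = rω(d cosθ + r)/(d² + r² + 2dr cosθ).
d² + r² + 2dr cosθ = |CA|² = 0.0368684 m²;  d cosθ + r = +0.10484 m.
|ω_lever| = |0.0578·16.96·+0.10484| / 0.0368684 = 2.7883 rad/s.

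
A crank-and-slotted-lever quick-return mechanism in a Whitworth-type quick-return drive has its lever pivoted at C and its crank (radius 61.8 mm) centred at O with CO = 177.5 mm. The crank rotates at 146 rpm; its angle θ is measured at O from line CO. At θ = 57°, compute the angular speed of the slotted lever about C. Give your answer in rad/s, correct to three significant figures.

3.17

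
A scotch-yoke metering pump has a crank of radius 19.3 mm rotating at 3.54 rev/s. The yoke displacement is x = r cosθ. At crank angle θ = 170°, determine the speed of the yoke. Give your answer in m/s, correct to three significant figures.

ω = 22.24 rad/s (from 3.54 rev/s).
x = r cosθ ⇒ ẋ = −rω sinθ.
|v| = rω|sinθ| = 0.0193·22.24·|sin 170°| = 0.074544 m/s.

0.0745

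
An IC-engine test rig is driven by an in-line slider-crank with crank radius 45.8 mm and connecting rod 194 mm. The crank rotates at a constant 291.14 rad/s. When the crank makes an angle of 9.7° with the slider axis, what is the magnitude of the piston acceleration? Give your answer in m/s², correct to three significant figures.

ω = 291.1 rad/s
x(θ) = r cosθ + √(L² − r² sin²θ); with ω constant, a = ω²·d²x/dθ².
d²x/dθ² = −r cosθ − r²(cos2θ)/√u − r⁴ sin²2θ/(4u^{3/2}),  u = L² − r² sin²θ = 0.0375765 m².
Substituting r = 0.0458 m, L = 0.194 m, θ = 9.7°: d²x/dθ² = -0.055369 m.
a = ω²·d²x/dθ² = (291.1)²·(-0.055369) = -4693.2 m/s²;  |a| = 4693.2 m/s².

4690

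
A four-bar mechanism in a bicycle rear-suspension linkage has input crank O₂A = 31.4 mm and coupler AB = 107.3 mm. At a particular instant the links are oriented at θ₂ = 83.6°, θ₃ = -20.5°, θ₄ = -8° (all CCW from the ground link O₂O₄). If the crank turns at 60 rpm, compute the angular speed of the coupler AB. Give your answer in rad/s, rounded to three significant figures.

ω₂ = 6.283 rad/s (from 60 rpm).
Differentiating the loop-closure r₂e^{iθ₂}+r₃e^{iθ₃}=r₁+r₄e^{iθ₄} gives r₂ω₂e^{iθ₂}+r₃ω₃e^{iθ₃}=r₄ω₄e^{iθ₄}.
Eliminating the other unknown: ω₃ = r₂ω₂ sin(θ₄−θ₂) / [r₃ sin(θ₃−θ₄)].
Numerator sine = -0.99961; denominator sine = -0.21644.
Result = 0.0314·6.283·(-0.99961) / (0.1073·(-0.21644)) = +8.4919 rad/s; magnitude 8.4919 rad/s.

8.49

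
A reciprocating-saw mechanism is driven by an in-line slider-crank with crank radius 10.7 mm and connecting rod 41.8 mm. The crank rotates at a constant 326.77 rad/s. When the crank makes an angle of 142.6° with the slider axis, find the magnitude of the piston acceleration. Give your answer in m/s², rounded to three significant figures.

825

ω = 326.8 rad/s
x(θ) = r cosθ + √(L² − r² sin²θ); with ω constant, a = ω²·d²x/dθ².
d²x/dθ² = −r cosθ − r²(cos2θ)/√u − r⁴ sin²2θ/(4u^{3/2}),  u = L² − r² sin²θ = 0.001705 m².
Substituting r = 0.0107 m, L = 0.0418 m, θ = 142.6°: d²x/dθ² = +0.0077299 m.
a = ω²·d²x/dθ² = (326.8)²·(+0.0077299) = +825.39 m/s²;  |a| = 825.39 m/s².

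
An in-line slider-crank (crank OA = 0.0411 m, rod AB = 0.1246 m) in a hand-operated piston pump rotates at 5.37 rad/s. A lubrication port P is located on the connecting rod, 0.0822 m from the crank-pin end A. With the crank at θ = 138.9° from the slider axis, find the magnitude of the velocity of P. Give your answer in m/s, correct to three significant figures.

ω = 5.37 rad/s.  Crank-pin speed |V_A| = rω = 0.22071 m/s, perpendicular to OA.
Rod angle: sinφ = −(r/L) sinθ ⇒ φ = -12.523°; ω_rod = −rω cosθ/√(L²−r²sin²θ) = +1.3673 rad/s.
V_P = V_A + ω_rod × AP, with AP = 0.0822 m along the rod.
Components: V_Px = −rω sinθ − a·ω_rod·sinφ = -0.12072 m/s;  V_Py = rω cosθ + a·ω_rod·cosφ = -0.056596 m/s.
|V_P| = √(V_Px² + V_Py²) = 0.13332 m/s.

0.133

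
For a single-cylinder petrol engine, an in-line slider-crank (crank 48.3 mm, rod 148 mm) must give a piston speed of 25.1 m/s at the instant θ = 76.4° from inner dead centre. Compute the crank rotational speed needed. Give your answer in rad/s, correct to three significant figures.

For an in-line slider-crank, |v_piston| = rω|sinθ|·[1 + r cosθ/√(L² − r² sin²θ)].
With r = 0.0483 m, L = 0.148 m, θ = 76.4°: the bracketed kinematic factor |dx/dθ| = 0.050744 m.
ω = v/|dx/dθ| = 25.1/0.050744 = 494.64 rad/s.

495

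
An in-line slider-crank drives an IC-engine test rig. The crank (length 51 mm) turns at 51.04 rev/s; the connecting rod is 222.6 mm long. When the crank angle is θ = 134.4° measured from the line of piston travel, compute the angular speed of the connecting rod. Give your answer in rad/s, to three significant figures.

52.1

ω = 320.7 rad/s (converted from 51.04 rev/s).
The rod makes angle φ with the slider axis where L sinφ = r sinθ; differentiating, L cosφ·φ̇ = r ω cosθ.
L cosφ = √(L² − r² sin²θ) = 0.2196 m.
|ω_rod| = r ω |cosθ| / √(L² − r² sin²θ) = 0.051·320.7·0.69966/0.2196 = 52.11 rad/s.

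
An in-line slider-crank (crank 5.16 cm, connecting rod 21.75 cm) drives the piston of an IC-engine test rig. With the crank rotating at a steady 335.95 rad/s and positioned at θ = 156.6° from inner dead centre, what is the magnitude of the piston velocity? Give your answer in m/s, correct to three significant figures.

5.38

ω = 335.9 rad/s
For an in-line slider-crank, x = r cosθ + √(L² − r² sin²θ), so v = −rω sinθ·[1 + r cosθ/√(L² − r² sin²θ)].
With r = 0.0516 m, L = 0.2175 m, θ = 156.6°: √(L² − r² sin²θ) = 0.21653 m.
v = −0.0516·335.9·0.39715·[1 + 0.0516·-0.91775/0.21653] = -5.3789 m/s.
|v| = 5.3789 m/s.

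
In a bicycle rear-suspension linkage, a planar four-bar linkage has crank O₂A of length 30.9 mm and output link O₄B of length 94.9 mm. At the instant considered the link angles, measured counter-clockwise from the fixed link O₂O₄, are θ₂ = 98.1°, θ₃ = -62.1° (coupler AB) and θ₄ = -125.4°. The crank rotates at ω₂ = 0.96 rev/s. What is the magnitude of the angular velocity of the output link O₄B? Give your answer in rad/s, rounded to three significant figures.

ω₂ = 6.032 rad/s (from 0.96 rev/s).
Differentiating the loop-closure r₂e^{iθ₂}+r₃e^{iθ₃}=r₁+r₄e^{iθ₄} gives r₂ω₂e^{iθ₂}+r₃ω₃e^{iθ₃}=r₄ω₄e^{iθ₄}.
Eliminating the other unknown: ω₄ = r₂ω₂ sin(θ₂−θ₃) / [r₄ sin(θ₄−θ₃)].
Numerator sine = +0.33874; denominator sine = -0.89337.
Result = 0.0309·6.032·(+0.33874) / (0.0949·(-0.89337)) = -0.74469 rad/s; magnitude 0.74469 rad/s.

0.745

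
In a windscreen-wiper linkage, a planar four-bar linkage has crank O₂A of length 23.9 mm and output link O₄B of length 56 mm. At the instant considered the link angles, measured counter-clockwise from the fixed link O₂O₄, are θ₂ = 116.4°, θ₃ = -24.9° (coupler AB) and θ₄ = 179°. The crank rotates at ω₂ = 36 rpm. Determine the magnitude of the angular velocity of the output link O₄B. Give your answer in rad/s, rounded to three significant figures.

2.48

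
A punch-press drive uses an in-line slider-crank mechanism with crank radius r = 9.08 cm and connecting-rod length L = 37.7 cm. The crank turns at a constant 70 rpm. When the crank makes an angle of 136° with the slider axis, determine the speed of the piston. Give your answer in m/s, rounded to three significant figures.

0.381

ω = 2π·70/60 = 7.33 rad/s
For an in-line slider-crank, x = r cosθ + √(L² − r² sin²θ), so v = −rω sinθ·[1 + r cosθ/√(L² − r² sin²θ)].
With r = 0.0908 m, L = 0.377 m, θ = 136°: √(L² − r² sin²θ) = 0.37169 m.
v = −0.0908·7.33·0.69466·[1 + 0.0908·-0.71934/0.37169] = -0.38111 m/s.
|v| = 0.38111 m/s.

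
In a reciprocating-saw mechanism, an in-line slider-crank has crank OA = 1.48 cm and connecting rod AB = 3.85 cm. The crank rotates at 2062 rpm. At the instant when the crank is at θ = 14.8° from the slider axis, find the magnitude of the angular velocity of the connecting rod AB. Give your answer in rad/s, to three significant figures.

ω = 215.9 rad/s (converted from 2062 rpm).
The rod makes angle φ with the slider axis where L sinφ = r sinθ; differentiating, L cosφ·φ̇ = r ω cosθ.
L cosφ = √(L² − r² sin²θ) = 0.038314 m.
|ω_rod| = r ω |cosθ| / √(L² − r² sin²θ) = 0.0148·215.9·0.96682/0.038314 = 80.644 rad/s.

80.6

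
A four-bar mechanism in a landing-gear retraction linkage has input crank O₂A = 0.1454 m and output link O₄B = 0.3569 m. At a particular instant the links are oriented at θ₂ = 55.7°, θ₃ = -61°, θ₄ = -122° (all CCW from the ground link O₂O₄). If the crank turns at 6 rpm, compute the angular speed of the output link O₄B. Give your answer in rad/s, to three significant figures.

0.261

ω₂ = 0.6283 rad/s (from 6 rpm).
Differentiating the loop-closure r₂e^{iθ₂}+r₃e^{iθ₃}=r₁+r₄e^{iθ₄} gives r₂ω₂e^{iθ₂}+r₃ω₃e^{iθ₃}=r₄ω₄e^{iθ₄}.
Eliminating the other unknown: ω₄ = r₂ω₂ sin(θ₂−θ₃) / [r₄ sin(θ₄−θ₃)].
Numerator sine = +0.89337; denominator sine = -0.87462.
Result = 0.1454·0.6283·(+0.89337) / (0.3569·(-0.87462)) = -0.26146 rad/s; magnitude 0.26146 rad/s.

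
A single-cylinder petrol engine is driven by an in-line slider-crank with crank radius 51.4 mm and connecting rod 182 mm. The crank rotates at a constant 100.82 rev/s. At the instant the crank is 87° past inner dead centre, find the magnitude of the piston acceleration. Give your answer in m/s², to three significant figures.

ω = 2π·101 = 633.5 rad/s
x(θ) = r cosθ + √(L² − r² sin²θ); with ω constant, a = ω²·d²x/dθ².
d²x/dθ² = −r cosθ − r²(cos2θ)/√u − r⁴ sin²2θ/(4u^{3/2}),  u = L² − r² sin²θ = 0.0304893 m².
Substituting r = 0.0514 m, L = 0.182 m, θ = 87°: d²x/dθ² = +0.012354 m.
a = ω²·d²x/dθ² = (633.5)²·(+0.012354) = +4957.5 m/s²;  |a| = 4957.5 m/s².

4960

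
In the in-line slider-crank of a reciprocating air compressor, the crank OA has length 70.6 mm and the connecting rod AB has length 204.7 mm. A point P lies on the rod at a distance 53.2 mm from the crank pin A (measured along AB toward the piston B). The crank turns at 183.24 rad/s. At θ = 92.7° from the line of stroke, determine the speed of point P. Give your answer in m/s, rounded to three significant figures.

12.9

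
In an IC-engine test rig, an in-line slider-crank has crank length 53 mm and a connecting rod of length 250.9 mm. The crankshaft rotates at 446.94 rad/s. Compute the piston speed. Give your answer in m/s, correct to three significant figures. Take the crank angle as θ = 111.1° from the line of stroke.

20.4

ω = 446.9 rad/s
For an in-line slider-crank, x = r cosθ + √(L² − r² sin²θ), so v = −rω sinθ·[1 + r cosθ/√(L² − r² sin²θ)].
With r = 0.053 m, L = 0.2509 m, θ = 111.1°: √(L² − r² sin²θ) = 0.24598 m.
v = −0.053·446.9·0.93295·[1 + 0.053·-0.36000/0.24598] = -20.385 m/s.
|v| = 20.385 m/s.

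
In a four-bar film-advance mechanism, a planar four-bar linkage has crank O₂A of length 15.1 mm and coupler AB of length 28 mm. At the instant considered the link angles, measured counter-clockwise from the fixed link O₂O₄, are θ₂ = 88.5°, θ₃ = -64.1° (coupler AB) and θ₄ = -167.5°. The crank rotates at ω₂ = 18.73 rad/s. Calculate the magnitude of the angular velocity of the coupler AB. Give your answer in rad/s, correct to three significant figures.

10.1

ω₂ = 18.73 rad/s
Differentiating the loop-closure r₂e^{iθ₂}+r₃e^{iθ₃}=r₁+r₄e^{iθ₄} gives r₂ω₂e^{iθ₂}+r₃ω₃e^{iθ₃}=r₄ω₄e^{iθ₄}.
Eliminating the other unknown: ω₃ = r₂ω₂ sin(θ₄−θ₂) / [r₃ sin(θ₃−θ₄)].
Numerator sine = +0.97030; denominator sine = +0.97278.
Result = 0.0151·18.73·(+0.97030) / (0.028·(+0.97278)) = +10.075 rad/s; magnitude 10.075 rad/s.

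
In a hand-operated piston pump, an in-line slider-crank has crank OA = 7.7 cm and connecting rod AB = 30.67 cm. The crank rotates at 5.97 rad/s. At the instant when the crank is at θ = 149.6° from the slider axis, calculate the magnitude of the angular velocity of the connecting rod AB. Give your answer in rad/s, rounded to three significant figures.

1.30

ω = 5.97 rad/s
The rod makes angle φ with the slider axis where L sinφ = r sinθ; differentiating, L cosφ·φ̇ = r ω cosθ.
L cosφ = √(L² − r² sin²θ) = 0.30421 m.
|ω_rod| = r ω |cosθ| / √(L² − r² sin²θ) = 0.077·5.97·0.86251/0.30421 = 1.3033 rad/s.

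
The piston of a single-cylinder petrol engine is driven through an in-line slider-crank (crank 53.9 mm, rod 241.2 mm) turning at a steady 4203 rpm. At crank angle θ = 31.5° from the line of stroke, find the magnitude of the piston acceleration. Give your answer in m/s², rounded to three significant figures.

9990

ω = 2π·4203/60 = 440.1 rad/s
x(θ) = r cosθ + √(L² − r² sin²θ); with ω constant, a = ω²·d²x/dθ².
d²x/dθ² = −r cosθ − r²(cos2θ)/√u − r⁴ sin²2θ/(4u^{3/2}),  u = L² − r² sin²θ = 0.0573843 m².
Substituting r = 0.0539 m, L = 0.2412 m, θ = 31.5°: d²x/dθ² = -0.051585 m.
a = ω²·d²x/dθ² = (440.1)²·(-0.051585) = -9993.1 m/s²;  |a| = 9993.1 m/s².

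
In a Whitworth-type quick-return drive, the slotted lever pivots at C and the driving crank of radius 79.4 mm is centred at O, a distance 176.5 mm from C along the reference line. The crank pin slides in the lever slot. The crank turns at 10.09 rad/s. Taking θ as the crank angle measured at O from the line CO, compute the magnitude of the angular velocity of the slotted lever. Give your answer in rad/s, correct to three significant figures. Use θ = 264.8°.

1.45

ω = 10.09 rad/s
Crank pin A relative to C: A = (d + r cosθ, r sinθ); lever angle φ = atan2(r sinθ, d + r cosθ).
Differentiating tanφ: φ̇ = rω(d cosθ + r)/(d² + r² + 2dr cosθ).
d² + r² + 2dr cosθ = |CA|² = 0.0349163 m²;  d cosθ + r = +0.063403 m.
|ω_lever| = |0.0794·10.09·+0.063403| / 0.0349163 = 1.4548 rad/s.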